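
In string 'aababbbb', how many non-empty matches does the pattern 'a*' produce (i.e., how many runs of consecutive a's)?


Pattern 'a*' matches zero or more a's. We want non-empty runs of consecutive a's.
String: 'aababbbb'
Walking through the string to find runs of a's:
  Run 1: positions 0-1 -> 'aa'
  Run 2: positions 3-3 -> 'a'
Non-empty runs found: ['aa', 'a']
Count: 2

2


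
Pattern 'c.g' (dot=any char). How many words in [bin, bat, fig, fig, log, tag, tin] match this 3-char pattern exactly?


Pattern 'c.g' means: starts with 'c', any single char, ends with 'g'.
Checking each word (must be exactly 3 chars):
  'bin' (len=3): no
  'bat' (len=3): no
  'fig' (len=3): no
  'fig' (len=3): no
  'log' (len=3): no
  'tag' (len=3): no
  'tin' (len=3): no
Matching words: []
Total: 0

0


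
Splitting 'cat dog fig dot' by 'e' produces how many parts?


Splitting by 'e' breaks the string at each occurrence of the separator.
Text: 'cat dog fig dot'
Parts after split:
  Part 1: 'cat dog fig dot'
Total parts: 1

1


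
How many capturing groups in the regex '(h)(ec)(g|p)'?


To count capturing groups, count each '(' that starts a group.
Pattern: '(h)(ec)(g|p)'
Walking through the pattern:
  Position 0: '(' -> group #1
  Position 3: '(' -> group #2
  Position 7: '(' -> group #3
Total capturing groups: 3

3


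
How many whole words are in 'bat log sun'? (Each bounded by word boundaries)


Word boundaries (\b) mark the start/end of each word.
Text: 'bat log sun'
Splitting by whitespace:
  Word 1: 'bat'
  Word 2: 'log'
  Word 3: 'sun'
Total whole words: 3

3


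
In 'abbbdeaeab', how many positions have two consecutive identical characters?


Looking for consecutive identical characters in 'abbbdeaeab':
  pos 0-1: 'a' vs 'b' -> different
  pos 1-2: 'b' vs 'b' -> MATCH ('bb')
  pos 2-3: 'b' vs 'b' -> MATCH ('bb')
  pos 3-4: 'b' vs 'd' -> different
  pos 4-5: 'd' vs 'e' -> different
  pos 5-6: 'e' vs 'a' -> different
  pos 6-7: 'a' vs 'e' -> different
  pos 7-8: 'e' vs 'a' -> different
  pos 8-9: 'a' vs 'b' -> different
Consecutive identical pairs: ['bb', 'bb']
Count: 2

2


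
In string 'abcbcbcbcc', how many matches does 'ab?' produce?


Pattern 'ab?' matches 'a' optionally followed by 'b'.
String: 'abcbcbcbcc'
Scanning left to right for 'a' then checking next char:
  Match 1: 'ab' (a followed by b)
Total matches: 1

1


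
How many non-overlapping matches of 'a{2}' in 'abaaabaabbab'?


Pattern 'a{2}' matches exactly 2 consecutive a's (greedy, non-overlapping).
String: 'abaaabaabbab'
Scanning for runs of a's:
  Run at pos 0: 'a' (length 1) -> 0 match(es)
  Run at pos 2: 'aaa' (length 3) -> 1 match(es)
  Run at pos 6: 'aa' (length 2) -> 1 match(es)
  Run at pos 10: 'a' (length 1) -> 0 match(es)
Matches found: ['aa', 'aa']
Total: 2

2


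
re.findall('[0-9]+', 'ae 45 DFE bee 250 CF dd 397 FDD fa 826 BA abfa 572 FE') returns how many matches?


Pattern '[0-9]+' finds one or more digits.
Text: 'ae 45 DFE bee 250 CF dd 397 FDD fa 826 BA abfa 572 FE'
Scanning for matches:
  Match 1: '45'
  Match 2: '250'
  Match 3: '397'
  Match 4: '826'
  Match 5: '572'
Total matches: 5

5


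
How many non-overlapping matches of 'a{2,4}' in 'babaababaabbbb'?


Pattern 'a{2,4}' matches between 2 and 4 consecutive a's (greedy).
String: 'babaababaabbbb'
Finding runs of a's and applying greedy matching:
  Run at pos 1: 'a' (length 1)
  Run at pos 3: 'aa' (length 2)
  Run at pos 6: 'a' (length 1)
  Run at pos 8: 'aa' (length 2)
Matches: ['aa', 'aa']
Count: 2

2


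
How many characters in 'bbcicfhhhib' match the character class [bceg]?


Character class [bceg] matches any of: {b, c, e, g}
Scanning string 'bbcicfhhhib' character by character:
  pos 0: 'b' -> MATCH
  pos 1: 'b' -> MATCH
  pos 2: 'c' -> MATCH
  pos 3: 'i' -> no
  pos 4: 'c' -> MATCH
  pos 5: 'f' -> no
  pos 6: 'h' -> no
  pos 7: 'h' -> no
  pos 8: 'h' -> no
  pos 9: 'i' -> no
  pos 10: 'b' -> MATCH
Total matches: 5

5


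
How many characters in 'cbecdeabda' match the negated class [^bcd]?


Negated class [^bcd] matches any char NOT in {b, c, d}
Scanning 'cbecdeabda':
  pos 0: 'c' -> no (excluded)
  pos 1: 'b' -> no (excluded)
  pos 2: 'e' -> MATCH
  pos 3: 'c' -> no (excluded)
  pos 4: 'd' -> no (excluded)
  pos 5: 'e' -> MATCH
  pos 6: 'a' -> MATCH
  pos 7: 'b' -> no (excluded)
  pos 8: 'd' -> no (excluded)
  pos 9: 'a' -> MATCH
Total matches: 4

4


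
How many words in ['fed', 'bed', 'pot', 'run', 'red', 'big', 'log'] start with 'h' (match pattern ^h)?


Pattern ^h anchors to start of word. Check which words begin with 'h':
  'fed' -> no
  'bed' -> no
  'pot' -> no
  'run' -> no
  'red' -> no
  'big' -> no
  'log' -> no
Matching words: []
Count: 0

0


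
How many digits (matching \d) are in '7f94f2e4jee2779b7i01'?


\d matches any digit 0-9.
Scanning '7f94f2e4jee2779b7i01':
  pos 0: '7' -> DIGIT
  pos 2: '9' -> DIGIT
  pos 3: '4' -> DIGIT
  pos 5: '2' -> DIGIT
  pos 7: '4' -> DIGIT
  pos 11: '2' -> DIGIT
  pos 12: '7' -> DIGIT
  pos 13: '7' -> DIGIT
  pos 14: '9' -> DIGIT
  pos 16: '7' -> DIGIT
  pos 18: '0' -> DIGIT
  pos 19: '1' -> DIGIT
Digits found: ['7', '9', '4', '2', '4', '2', '7', '7', '9', '7', '0', '1']
Total: 12

12


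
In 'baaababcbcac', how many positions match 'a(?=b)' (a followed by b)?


Lookahead 'a(?=b)' matches 'a' only when followed by 'b'.
String: 'baaababcbcac'
Checking each position where char is 'a':
  pos 1: 'a' -> no (next='a')
  pos 2: 'a' -> no (next='a')
  pos 3: 'a' -> MATCH (next='b')
  pos 5: 'a' -> MATCH (next='b')
  pos 10: 'a' -> no (next='c')
Matching positions: [3, 5]
Count: 2

2


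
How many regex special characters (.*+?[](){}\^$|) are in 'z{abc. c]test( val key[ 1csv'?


Regex special characters are: . * + ? [ ] ( ) { } \ ^ $ |
Scanning 'z{abc. c]test( val key[ 1csv':
  pos 1: '{' -> SPECIAL
  pos 5: '.' -> SPECIAL
  pos 8: ']' -> SPECIAL
  pos 13: '(' -> SPECIAL
  pos 22: '[' -> SPECIAL
Special chars found: ['{', '.', ']', '(', '[']
Total: 5

5


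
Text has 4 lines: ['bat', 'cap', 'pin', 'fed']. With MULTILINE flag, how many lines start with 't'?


With MULTILINE flag, ^ matches the start of each line.
Lines: ['bat', 'cap', 'pin', 'fed']
Checking which lines start with 't':
  Line 1: 'bat' -> no
  Line 2: 'cap' -> no
  Line 3: 'pin' -> no
  Line 4: 'fed' -> no
Matching lines: []
Count: 0

0


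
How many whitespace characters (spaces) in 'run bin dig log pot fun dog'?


\s matches whitespace characters (spaces, tabs, etc.).
Text: 'run bin dig log pot fun dog'
This text has 7 words separated by spaces.
Number of spaces = number of words - 1 = 7 - 1 = 6

6


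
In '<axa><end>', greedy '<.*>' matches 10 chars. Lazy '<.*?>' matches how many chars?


Greedy '<.*>' tries to match as MUCH as possible.
Lazy '<.*?>' tries to match as LITTLE as possible.

String: '<axa><end>'
Greedy '<.*>' starts at first '<' and extends to the LAST '>': '<axa><end>' (10 chars)
Lazy '<.*?>' starts at first '<' and stops at the FIRST '>': '<axa>' (5 chars)

5


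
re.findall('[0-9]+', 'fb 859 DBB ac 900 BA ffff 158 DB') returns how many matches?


Pattern '[0-9]+' finds one or more digits.
Text: 'fb 859 DBB ac 900 BA ffff 158 DB'
Scanning for matches:
  Match 1: '859'
  Match 2: '900'
  Match 3: '158'
Total matches: 3

3


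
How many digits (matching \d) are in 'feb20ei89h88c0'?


\d matches any digit 0-9.
Scanning 'feb20ei89h88c0':
  pos 3: '2' -> DIGIT
  pos 4: '0' -> DIGIT
  pos 7: '8' -> DIGIT
  pos 8: '9' -> DIGIT
  pos 10: '8' -> DIGIT
  pos 11: '8' -> DIGIT
  pos 13: '0' -> DIGIT
Digits found: ['2', '0', '8', '9', '8', '8', '0']
Total: 7

7


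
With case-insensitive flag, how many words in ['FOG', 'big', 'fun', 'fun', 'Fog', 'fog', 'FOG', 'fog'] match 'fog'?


Case-insensitive matching: compare each word's lowercase form to 'fog'.
  'FOG' -> lower='fog' -> MATCH
  'big' -> lower='big' -> no
  'fun' -> lower='fun' -> no
  'fun' -> lower='fun' -> no
  'Fog' -> lower='fog' -> MATCH
  'fog' -> lower='fog' -> MATCH
  'FOG' -> lower='fog' -> MATCH
  'fog' -> lower='fog' -> MATCH
Matches: ['FOG', 'Fog', 'fog', 'FOG', 'fog']
Count: 5

5


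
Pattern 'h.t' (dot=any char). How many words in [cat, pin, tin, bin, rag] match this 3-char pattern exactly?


Pattern 'h.t' means: starts with 'h', any single char, ends with 't'.
Checking each word (must be exactly 3 chars):
  'cat' (len=3): no
  'pin' (len=3): no
  'tin' (len=3): no
  'bin' (len=3): no
  'rag' (len=3): no
Matching words: []
Total: 0

0


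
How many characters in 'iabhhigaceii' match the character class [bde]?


Character class [bde] matches any of: {b, d, e}
Scanning string 'iabhhigaceii' character by character:
  pos 0: 'i' -> no
  pos 1: 'a' -> no
  pos 2: 'b' -> MATCH
  pos 3: 'h' -> no
  pos 4: 'h' -> no
  pos 5: 'i' -> no
  pos 6: 'g' -> no
  pos 7: 'a' -> no
  pos 8: 'c' -> no
  pos 9: 'e' -> MATCH
  pos 10: 'i' -> no
  pos 11: 'i' -> no
Total matches: 2

2


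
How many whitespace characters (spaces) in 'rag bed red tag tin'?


\s matches whitespace characters (spaces, tabs, etc.).
Text: 'rag bed red tag tin'
This text has 5 words separated by spaces.
Number of spaces = number of words - 1 = 5 - 1 = 4

4


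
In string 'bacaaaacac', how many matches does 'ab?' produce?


Pattern 'ab?' matches 'a' optionally followed by 'b'.
String: 'bacaaaacac'
Scanning left to right for 'a' then checking next char:
  Match 1: 'a' (a not followed by b)
  Match 2: 'a' (a not followed by b)
  Match 3: 'a' (a not followed by b)
  Match 4: 'a' (a not followed by b)
  Match 5: 'a' (a not followed by b)
  Match 6: 'a' (a not followed by b)
Total matches: 6

6


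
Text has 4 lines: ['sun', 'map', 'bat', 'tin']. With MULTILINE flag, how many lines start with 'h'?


With MULTILINE flag, ^ matches the start of each line.
Lines: ['sun', 'map', 'bat', 'tin']
Checking which lines start with 'h':
  Line 1: 'sun' -> no
  Line 2: 'map' -> no
  Line 3: 'bat' -> no
  Line 4: 'tin' -> no
Matching lines: []
Count: 0

0


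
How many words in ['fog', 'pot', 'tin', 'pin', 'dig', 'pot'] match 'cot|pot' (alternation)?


Alternation 'cot|pot' matches either 'cot' or 'pot'.
Checking each word:
  'fog' -> no
  'pot' -> MATCH
  'tin' -> no
  'pin' -> no
  'dig' -> no
  'pot' -> MATCH
Matches: ['pot', 'pot']
Count: 2

2


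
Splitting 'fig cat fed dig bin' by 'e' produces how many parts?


Splitting by 'e' breaks the string at each occurrence of the separator.
Text: 'fig cat fed dig bin'
Parts after split:
  Part 1: 'fig cat f'
  Part 2: 'd dig bin'
Total parts: 2

2


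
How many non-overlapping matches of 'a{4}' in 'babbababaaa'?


Pattern 'a{4}' matches exactly 4 consecutive a's (greedy, non-overlapping).
String: 'babbababaaa'
Scanning for runs of a's:
  Run at pos 1: 'a' (length 1) -> 0 match(es)
  Run at pos 4: 'a' (length 1) -> 0 match(es)
  Run at pos 6: 'a' (length 1) -> 0 match(es)
  Run at pos 8: 'aaa' (length 3) -> 0 match(es)
Matches found: []
Total: 0

0


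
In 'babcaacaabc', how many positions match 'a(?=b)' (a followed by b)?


Lookahead 'a(?=b)' matches 'a' only when followed by 'b'.
String: 'babcaacaabc'
Checking each position where char is 'a':
  pos 1: 'a' -> MATCH (next='b')
  pos 4: 'a' -> no (next='a')
  pos 5: 'a' -> no (next='c')
  pos 7: 'a' -> no (next='a')
  pos 8: 'a' -> MATCH (next='b')
Matching positions: [1, 8]
Count: 2

2


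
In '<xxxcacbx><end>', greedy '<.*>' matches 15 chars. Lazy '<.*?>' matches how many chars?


Greedy '<.*>' tries to match as MUCH as possible.
Lazy '<.*?>' tries to match as LITTLE as possible.

String: '<xxxcacbx><end>'
Greedy '<.*>' starts at first '<' and extends to the LAST '>': '<xxxcacbx><end>' (15 chars)
Lazy '<.*?>' starts at first '<' and stops at the FIRST '>': '<xxxcacbx>' (10 chars)

10


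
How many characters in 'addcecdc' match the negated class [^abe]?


Negated class [^abe] matches any char NOT in {a, b, e}
Scanning 'addcecdc':
  pos 0: 'a' -> no (excluded)
  pos 1: 'd' -> MATCH
  pos 2: 'd' -> MATCH
  pos 3: 'c' -> MATCH
  pos 4: 'e' -> no (excluded)
  pos 5: 'c' -> MATCH
  pos 6: 'd' -> MATCH
  pos 7: 'c' -> MATCH
Total matches: 6

6


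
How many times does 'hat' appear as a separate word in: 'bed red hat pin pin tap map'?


Scanning each word for exact match 'hat':
  Word 1: 'bed' -> no
  Word 2: 'red' -> no
  Word 3: 'hat' -> MATCH
  Word 4: 'pin' -> no
  Word 5: 'pin' -> no
  Word 6: 'tap' -> no
  Word 7: 'map' -> no
Total matches: 1

1


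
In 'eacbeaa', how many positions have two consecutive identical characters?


Looking for consecutive identical characters in 'eacbeaa':
  pos 0-1: 'e' vs 'a' -> different
  pos 1-2: 'a' vs 'c' -> different
  pos 2-3: 'c' vs 'b' -> different
  pos 3-4: 'b' vs 'e' -> different
  pos 4-5: 'e' vs 'a' -> different
  pos 5-6: 'a' vs 'a' -> MATCH ('aa')
Consecutive identical pairs: ['aa']
Count: 1

1


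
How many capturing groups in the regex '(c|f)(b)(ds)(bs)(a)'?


To count capturing groups, count each '(' that starts a group.
Pattern: '(c|f)(b)(ds)(bs)(a)'
Walking through the pattern:
  Position 0: '(' -> group #1
  Position 5: '(' -> group #2
  Position 8: '(' -> group #3
  Position 12: '(' -> group #4
  Position 16: '(' -> group #5
Total capturing groups: 5

5


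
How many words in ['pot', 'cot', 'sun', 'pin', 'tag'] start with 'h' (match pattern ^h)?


Pattern ^h anchors to start of word. Check which words begin with 'h':
  'pot' -> no
  'cot' -> no
  'sun' -> no
  'pin' -> no
  'tag' -> no
Matching words: []
Count: 0

0


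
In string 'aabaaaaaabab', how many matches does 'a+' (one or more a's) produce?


Pattern 'a+' matches one or more consecutive a's.
String: 'aabaaaaaabab'
Scanning for runs of a:
  Match 1: 'aa' (length 2)
  Match 2: 'aaaaaa' (length 6)
  Match 3: 'a' (length 1)
Total matches: 3

3


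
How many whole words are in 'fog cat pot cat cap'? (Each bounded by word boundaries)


Word boundaries (\b) mark the start/end of each word.
Text: 'fog cat pot cat cap'
Splitting by whitespace:
  Word 1: 'fog'
  Word 2: 'cat'
  Word 3: 'pot'
  Word 4: 'cat'
  Word 5: 'cap'
Total whole words: 5

5


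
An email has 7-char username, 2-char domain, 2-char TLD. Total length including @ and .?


An email address has format: username@domain.tld
Username length: 7
'@' character: 1
Domain length: 2
'.' character: 1
TLD length: 2
Total = 7 + 1 + 2 + 1 + 2 = 13

13


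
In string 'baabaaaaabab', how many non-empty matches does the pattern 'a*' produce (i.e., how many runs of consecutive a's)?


Pattern 'a*' matches zero or more a's. We want non-empty runs of consecutive a's.
String: 'baabaaaaabab'
Walking through the string to find runs of a's:
  Run 1: positions 1-2 -> 'aa'
  Run 2: positions 4-8 -> 'aaaaa'
  Run 3: positions 10-10 -> 'a'
Non-empty runs found: ['aa', 'aaaaa', 'a']
Count: 3

3


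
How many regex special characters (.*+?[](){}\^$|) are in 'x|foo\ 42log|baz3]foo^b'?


Regex special characters are: . * + ? [ ] ( ) { } \ ^ $ |
Scanning 'x|foo\ 42log|baz3]foo^b':
  pos 1: '|' -> SPECIAL
  pos 5: '\' -> SPECIAL
  pos 12: '|' -> SPECIAL
  pos 17: ']' -> SPECIAL
  pos 21: '^' -> SPECIAL
Special chars found: ['|', '\\', '|', ']', '^']
Total: 5

5


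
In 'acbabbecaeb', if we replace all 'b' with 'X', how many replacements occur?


re.sub('b', 'X', text) replaces every occurrence of 'b' with 'X'.
Text: 'acbabbecaeb'
Scanning for 'b':
  pos 2: 'b' -> replacement #1
  pos 4: 'b' -> replacement #2
  pos 5: 'b' -> replacement #3
  pos 10: 'b' -> replacement #4
Total replacements: 4

4


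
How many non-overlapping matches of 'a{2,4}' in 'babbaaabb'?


Pattern 'a{2,4}' matches between 2 and 4 consecutive a's (greedy).
String: 'babbaaabb'
Finding runs of a's and applying greedy matching:
  Run at pos 1: 'a' (length 1)
  Run at pos 4: 'aaa' (length 3)
Matches: ['aaa']
Count: 1

1


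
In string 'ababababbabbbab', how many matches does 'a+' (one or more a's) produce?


Pattern 'a+' matches one or more consecutive a's.
String: 'ababababbabbbab'
Scanning for runs of a:
  Match 1: 'a' (length 1)
  Match 2: 'a' (length 1)
  Match 3: 'a' (length 1)
  Match 4: 'a' (length 1)
  Match 5: 'a' (length 1)
  Match 6: 'a' (length 1)
Total matches: 6

6


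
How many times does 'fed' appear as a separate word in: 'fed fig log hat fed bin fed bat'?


Scanning each word for exact match 'fed':
  Word 1: 'fed' -> MATCH
  Word 2: 'fig' -> no
  Word 3: 'log' -> no
  Word 4: 'hat' -> no
  Word 5: 'fed' -> MATCH
  Word 6: 'bin' -> no
  Word 7: 'fed' -> MATCH
  Word 8: 'bat' -> no
Total matches: 3

3


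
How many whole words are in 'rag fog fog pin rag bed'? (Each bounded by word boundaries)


Word boundaries (\b) mark the start/end of each word.
Text: 'rag fog fog pin rag bed'
Splitting by whitespace:
  Word 1: 'rag'
  Word 2: 'fog'
  Word 3: 'fog'
  Word 4: 'pin'
  Word 5: 'rag'
  Word 6: 'bed'
Total whole words: 6

6


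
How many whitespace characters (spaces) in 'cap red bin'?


\s matches whitespace characters (spaces, tabs, etc.).
Text: 'cap red bin'
This text has 3 words separated by spaces.
Number of spaces = number of words - 1 = 3 - 1 = 2

2


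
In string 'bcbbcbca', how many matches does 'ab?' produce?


Pattern 'ab?' matches 'a' optionally followed by 'b'.
String: 'bcbbcbca'
Scanning left to right for 'a' then checking next char:
  Match 1: 'a' (a not followed by b)
Total matches: 1

1


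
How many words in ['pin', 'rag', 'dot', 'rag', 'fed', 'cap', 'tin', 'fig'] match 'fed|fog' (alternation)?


Alternation 'fed|fog' matches either 'fed' or 'fog'.
Checking each word:
  'pin' -> no
  'rag' -> no
  'dot' -> no
  'rag' -> no
  'fed' -> MATCH
  'cap' -> no
  'tin' -> no
  'fig' -> no
Matches: ['fed']
Count: 1

1


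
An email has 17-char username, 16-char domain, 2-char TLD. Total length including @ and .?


An email address has format: username@domain.tld
Username length: 17
'@' character: 1
Domain length: 16
'.' character: 1
TLD length: 2
Total = 17 + 1 + 16 + 1 + 2 = 37

37


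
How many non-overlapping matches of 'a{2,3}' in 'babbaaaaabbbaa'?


Pattern 'a{2,3}' matches between 2 and 3 consecutive a's (greedy).
String: 'babbaaaaabbbaa'
Finding runs of a's and applying greedy matching:
  Run at pos 1: 'a' (length 1)
  Run at pos 4: 'aaaaa' (length 5)
  Run at pos 12: 'aa' (length 2)
Matches: ['aaa', 'aa', 'aa']
Count: 3

3


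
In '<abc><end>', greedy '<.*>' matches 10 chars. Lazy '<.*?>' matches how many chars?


Greedy '<.*>' tries to match as MUCH as possible.
Lazy '<.*?>' tries to match as LITTLE as possible.

String: '<abc><end>'
Greedy '<.*>' starts at first '<' and extends to the LAST '>': '<abc><end>' (10 chars)
Lazy '<.*?>' starts at first '<' and stops at the FIRST '>': '<abc>' (5 chars)

5


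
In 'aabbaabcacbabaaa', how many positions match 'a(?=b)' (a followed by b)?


Lookahead 'a(?=b)' matches 'a' only when followed by 'b'.
String: 'aabbaabcacbabaaa'
Checking each position where char is 'a':
  pos 0: 'a' -> no (next='a')
  pos 1: 'a' -> MATCH (next='b')
  pos 4: 'a' -> no (next='a')
  pos 5: 'a' -> MATCH (next='b')
  pos 8: 'a' -> no (next='c')
  pos 11: 'a' -> MATCH (next='b')
  pos 13: 'a' -> no (next='a')
  pos 14: 'a' -> no (next='a')
Matching positions: [1, 5, 11]
Count: 3

3


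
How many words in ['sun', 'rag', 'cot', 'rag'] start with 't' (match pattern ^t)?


Pattern ^t anchors to start of word. Check which words begin with 't':
  'sun' -> no
  'rag' -> no
  'cot' -> no
  'rag' -> no
Matching words: []
Count: 0

0


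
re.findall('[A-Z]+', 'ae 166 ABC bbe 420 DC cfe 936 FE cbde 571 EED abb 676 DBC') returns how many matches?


Pattern '[A-Z]+' finds one or more uppercase letters.
Text: 'ae 166 ABC bbe 420 DC cfe 936 FE cbde 571 EED abb 676 DBC'
Scanning for matches:
  Match 1: 'ABC'
  Match 2: 'DC'
  Match 3: 'FE'
  Match 4: 'EED'
  Match 5: 'DBC'
Total matches: 5

5


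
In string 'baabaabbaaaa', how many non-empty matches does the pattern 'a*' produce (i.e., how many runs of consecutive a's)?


Pattern 'a*' matches zero or more a's. We want non-empty runs of consecutive a's.
String: 'baabaabbaaaa'
Walking through the string to find runs of a's:
  Run 1: positions 1-2 -> 'aa'
  Run 2: positions 4-5 -> 'aa'
  Run 3: positions 8-11 -> 'aaaa'
Non-empty runs found: ['aa', 'aa', 'aaaa']
Count: 3

3


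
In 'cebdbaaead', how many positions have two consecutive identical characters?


Looking for consecutive identical characters in 'cebdbaaead':
  pos 0-1: 'c' vs 'e' -> different
  pos 1-2: 'e' vs 'b' -> different
  pos 2-3: 'b' vs 'd' -> different
  pos 3-4: 'd' vs 'b' -> different
  pos 4-5: 'b' vs 'a' -> different
  pos 5-6: 'a' vs 'a' -> MATCH ('aa')
  pos 6-7: 'a' vs 'e' -> different
  pos 7-8: 'e' vs 'a' -> different
  pos 8-9: 'a' vs 'd' -> different
Consecutive identical pairs: ['aa']
Count: 1

1


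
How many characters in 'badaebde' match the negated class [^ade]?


Negated class [^ade] matches any char NOT in {a, d, e}
Scanning 'badaebde':
  pos 0: 'b' -> MATCH
  pos 1: 'a' -> no (excluded)
  pos 2: 'd' -> no (excluded)
  pos 3: 'a' -> no (excluded)
  pos 4: 'e' -> no (excluded)
  pos 5: 'b' -> MATCH
  pos 6: 'd' -> no (excluded)
  pos 7: 'e' -> no (excluded)
Total matches: 2

2


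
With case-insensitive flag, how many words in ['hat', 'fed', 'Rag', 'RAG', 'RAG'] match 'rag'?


Case-insensitive matching: compare each word's lowercase form to 'rag'.
  'hat' -> lower='hat' -> no
  'fed' -> lower='fed' -> no
  'Rag' -> lower='rag' -> MATCH
  'RAG' -> lower='rag' -> MATCH
  'RAG' -> lower='rag' -> MATCH
Matches: ['Rag', 'RAG', 'RAG']
Count: 3

3


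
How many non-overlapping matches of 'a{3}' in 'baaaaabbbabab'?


Pattern 'a{3}' matches exactly 3 consecutive a's (greedy, non-overlapping).
String: 'baaaaabbbabab'
Scanning for runs of a's:
  Run at pos 1: 'aaaaa' (length 5) -> 1 match(es)
  Run at pos 9: 'a' (length 1) -> 0 match(es)
  Run at pos 11: 'a' (length 1) -> 0 match(es)
Matches found: ['aaa']
Total: 1

1


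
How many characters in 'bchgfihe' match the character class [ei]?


Character class [ei] matches any of: {e, i}
Scanning string 'bchgfihe' character by character:
  pos 0: 'b' -> no
  pos 1: 'c' -> no
  pos 2: 'h' -> no
  pos 3: 'g' -> no
  pos 4: 'f' -> no
  pos 5: 'i' -> MATCH
  pos 6: 'h' -> no
  pos 7: 'e' -> MATCH
Total matches: 2

2


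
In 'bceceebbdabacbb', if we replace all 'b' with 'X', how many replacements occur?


re.sub('b', 'X', text) replaces every occurrence of 'b' with 'X'.
Text: 'bceceebbdabacbb'
Scanning for 'b':
  pos 0: 'b' -> replacement #1
  pos 6: 'b' -> replacement #2
  pos 7: 'b' -> replacement #3
  pos 10: 'b' -> replacement #4
  pos 13: 'b' -> replacement #5
  pos 14: 'b' -> replacement #6
Total replacements: 6

6


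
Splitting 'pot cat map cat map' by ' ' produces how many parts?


Splitting by ' ' breaks the string at each occurrence of the separator.
Text: 'pot cat map cat map'
Parts after split:
  Part 1: 'pot'
  Part 2: 'cat'
  Part 3: 'map'
  Part 4: 'cat'
  Part 5: 'map'
Total parts: 5

5


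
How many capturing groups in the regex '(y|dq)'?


To count capturing groups, count each '(' that starts a group.
Pattern: '(y|dq)'
Walking through the pattern:
  Position 0: '(' -> group #1
Total capturing groups: 1

1


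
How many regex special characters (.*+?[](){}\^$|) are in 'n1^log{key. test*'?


Regex special characters are: . * + ? [ ] ( ) { } \ ^ $ |
Scanning 'n1^log{key. test*':
  pos 2: '^' -> SPECIAL
  pos 6: '{' -> SPECIAL
  pos 10: '.' -> SPECIAL
  pos 16: '*' -> SPECIAL
Special chars found: ['^', '{', '.', '*']
Total: 4

4


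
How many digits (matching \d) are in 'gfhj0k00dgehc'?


\d matches any digit 0-9.
Scanning 'gfhj0k00dgehc':
  pos 4: '0' -> DIGIT
  pos 6: '0' -> DIGIT
  pos 7: '0' -> DIGIT
Digits found: ['0', '0', '0']
Total: 3

3


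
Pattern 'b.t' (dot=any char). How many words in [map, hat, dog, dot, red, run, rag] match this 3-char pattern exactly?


Pattern 'b.t' means: starts with 'b', any single char, ends with 't'.
Checking each word (must be exactly 3 chars):
  'map' (len=3): no
  'hat' (len=3): no
  'dog' (len=3): no
  'dot' (len=3): no
  'red' (len=3): no
  'run' (len=3): no
  'rag' (len=3): no
Matching words: []
Total: 0

0


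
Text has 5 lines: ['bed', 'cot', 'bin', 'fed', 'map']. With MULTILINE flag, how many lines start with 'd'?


With MULTILINE flag, ^ matches the start of each line.
Lines: ['bed', 'cot', 'bin', 'fed', 'map']
Checking which lines start with 'd':
  Line 1: 'bed' -> no
  Line 2: 'cot' -> no
  Line 3: 'bin' -> no
  Line 4: 'fed' -> no
  Line 5: 'map' -> no
Matching lines: []
Count: 0

0


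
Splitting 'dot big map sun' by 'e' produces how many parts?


Splitting by 'e' breaks the string at each occurrence of the separator.
Text: 'dot big map sun'
Parts after split:
  Part 1: 'dot big map sun'
Total parts: 1

1


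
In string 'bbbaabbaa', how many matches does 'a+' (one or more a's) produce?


Pattern 'a+' matches one or more consecutive a's.
String: 'bbbaabbaa'
Scanning for runs of a:
  Match 1: 'aa' (length 2)
  Match 2: 'aa' (length 2)
Total matches: 2

2


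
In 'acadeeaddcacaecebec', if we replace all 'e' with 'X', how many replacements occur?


re.sub('e', 'X', text) replaces every occurrence of 'e' with 'X'.
Text: 'acadeeaddcacaecebec'
Scanning for 'e':
  pos 4: 'e' -> replacement #1
  pos 5: 'e' -> replacement #2
  pos 13: 'e' -> replacement #3
  pos 15: 'e' -> replacement #4
  pos 17: 'e' -> replacement #5
Total replacements: 5

5


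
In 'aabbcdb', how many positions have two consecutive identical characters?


Looking for consecutive identical characters in 'aabbcdb':
  pos 0-1: 'a' vs 'a' -> MATCH ('aa')
  pos 1-2: 'a' vs 'b' -> different
  pos 2-3: 'b' vs 'b' -> MATCH ('bb')
  pos 3-4: 'b' vs 'c' -> different
  pos 4-5: 'c' vs 'd' -> different
  pos 5-6: 'd' vs 'b' -> different
Consecutive identical pairs: ['aa', 'bb']
Count: 2

2


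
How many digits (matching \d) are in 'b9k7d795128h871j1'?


\d matches any digit 0-9.
Scanning 'b9k7d795128h871j1':
  pos 1: '9' -> DIGIT
  pos 3: '7' -> DIGIT
  pos 5: '7' -> DIGIT
  pos 6: '9' -> DIGIT
  pos 7: '5' -> DIGIT
  pos 8: '1' -> DIGIT
  pos 9: '2' -> DIGIT
  pos 10: '8' -> DIGIT
  pos 12: '8' -> DIGIT
  pos 13: '7' -> DIGIT
  pos 14: '1' -> DIGIT
  pos 16: '1' -> DIGIT
Digits found: ['9', '7', '7', '9', '5', '1', '2', '8', '8', '7', '1', '1']
Total: 12

12


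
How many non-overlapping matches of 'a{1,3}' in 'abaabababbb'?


Pattern 'a{1,3}' matches between 1 and 3 consecutive a's (greedy).
String: 'abaabababbb'
Finding runs of a's and applying greedy matching:
  Run at pos 0: 'a' (length 1)
  Run at pos 2: 'aa' (length 2)
  Run at pos 5: 'a' (length 1)
  Run at pos 7: 'a' (length 1)
Matches: ['a', 'aa', 'a', 'a']
Count: 4

4


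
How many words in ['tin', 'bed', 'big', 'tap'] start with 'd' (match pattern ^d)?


Pattern ^d anchors to start of word. Check which words begin with 'd':
  'tin' -> no
  'bed' -> no
  'big' -> no
  'tap' -> no
Matching words: []
Count: 0

0


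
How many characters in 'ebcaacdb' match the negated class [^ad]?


Negated class [^ad] matches any char NOT in {a, d}
Scanning 'ebcaacdb':
  pos 0: 'e' -> MATCH
  pos 1: 'b' -> MATCH
  pos 2: 'c' -> MATCH
  pos 3: 'a' -> no (excluded)
  pos 4: 'a' -> no (excluded)
  pos 5: 'c' -> MATCH
  pos 6: 'd' -> no (excluded)
  pos 7: 'b' -> MATCH
Total matches: 5

5


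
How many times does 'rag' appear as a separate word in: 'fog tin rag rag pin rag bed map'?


Scanning each word for exact match 'rag':
  Word 1: 'fog' -> no
  Word 2: 'tin' -> no
  Word 3: 'rag' -> MATCH
  Word 4: 'rag' -> MATCH
  Word 5: 'pin' -> no
  Word 6: 'rag' -> MATCH
  Word 7: 'bed' -> no
  Word 8: 'map' -> no
Total matches: 3

3


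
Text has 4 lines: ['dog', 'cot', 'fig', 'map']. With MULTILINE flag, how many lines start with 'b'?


With MULTILINE flag, ^ matches the start of each line.
Lines: ['dog', 'cot', 'fig', 'map']
Checking which lines start with 'b':
  Line 1: 'dog' -> no
  Line 2: 'cot' -> no
  Line 3: 'fig' -> no
  Line 4: 'map' -> no
Matching lines: []
Count: 0

0


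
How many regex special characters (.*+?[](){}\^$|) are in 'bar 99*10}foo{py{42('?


Regex special characters are: . * + ? [ ] ( ) { } \ ^ $ |
Scanning 'bar 99*10}foo{py{42(':
  pos 6: '*' -> SPECIAL
  pos 9: '}' -> SPECIAL
  pos 13: '{' -> SPECIAL
  pos 16: '{' -> SPECIAL
  pos 19: '(' -> SPECIAL
Special chars found: ['*', '}', '{', '{', '(']
Total: 5

5


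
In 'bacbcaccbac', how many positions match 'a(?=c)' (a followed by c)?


Lookahead 'a(?=c)' matches 'a' only when followed by 'c'.
String: 'bacbcaccbac'
Checking each position where char is 'a':
  pos 1: 'a' -> MATCH (next='c')
  pos 5: 'a' -> MATCH (next='c')
  pos 9: 'a' -> MATCH (next='c')
Matching positions: [1, 5, 9]
Count: 3

3


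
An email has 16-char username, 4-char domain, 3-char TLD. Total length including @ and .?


An email address has format: username@domain.tld
Username length: 16
'@' character: 1
Domain length: 4
'.' character: 1
TLD length: 3
Total = 16 + 1 + 4 + 1 + 3 = 25

25


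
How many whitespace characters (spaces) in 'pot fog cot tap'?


\s matches whitespace characters (spaces, tabs, etc.).
Text: 'pot fog cot tap'
This text has 4 words separated by spaces.
Number of spaces = number of words - 1 = 4 - 1 = 3

3


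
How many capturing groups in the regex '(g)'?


To count capturing groups, count each '(' that starts a group.
Pattern: '(g)'
Walking through the pattern:
  Position 0: '(' -> group #1
Total capturing groups: 1

1


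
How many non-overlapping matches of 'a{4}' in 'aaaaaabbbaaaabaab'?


Pattern 'a{4}' matches exactly 4 consecutive a's (greedy, non-overlapping).
String: 'aaaaaabbbaaaabaab'
Scanning for runs of a's:
  Run at pos 0: 'aaaaaa' (length 6) -> 1 match(es)
  Run at pos 9: 'aaaa' (length 4) -> 1 match(es)
  Run at pos 14: 'aa' (length 2) -> 0 match(es)
Matches found: ['aaaa', 'aaaa']
Total: 2

2


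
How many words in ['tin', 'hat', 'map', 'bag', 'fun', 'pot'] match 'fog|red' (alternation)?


Alternation 'fog|red' matches either 'fog' or 'red'.
Checking each word:
  'tin' -> no
  'hat' -> no
  'map' -> no
  'bag' -> no
  'fun' -> no
  'pot' -> no
Matches: []
Count: 0

0


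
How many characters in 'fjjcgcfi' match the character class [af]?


Character class [af] matches any of: {a, f}
Scanning string 'fjjcgcfi' character by character:
  pos 0: 'f' -> MATCH
  pos 1: 'j' -> no
  pos 2: 'j' -> no
  pos 3: 'c' -> no
  pos 4: 'g' -> no
  pos 5: 'c' -> no
  pos 6: 'f' -> MATCH
  pos 7: 'i' -> no
Total matches: 2

2


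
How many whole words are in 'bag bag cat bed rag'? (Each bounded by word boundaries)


Word boundaries (\b) mark the start/end of each word.
Text: 'bag bag cat bed rag'
Splitting by whitespace:
  Word 1: 'bag'
  Word 2: 'bag'
  Word 3: 'cat'
  Word 4: 'bed'
  Word 5: 'rag'
Total whole words: 5

5


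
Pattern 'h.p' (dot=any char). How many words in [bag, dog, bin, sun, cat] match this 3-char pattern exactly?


Pattern 'h.p' means: starts with 'h', any single char, ends with 'p'.
Checking each word (must be exactly 3 chars):
  'bag' (len=3): no
  'dog' (len=3): no
  'bin' (len=3): no
  'sun' (len=3): no
  'cat' (len=3): no
Matching words: []
Total: 0

0


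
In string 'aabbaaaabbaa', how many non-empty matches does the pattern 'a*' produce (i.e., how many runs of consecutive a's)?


Pattern 'a*' matches zero or more a's. We want non-empty runs of consecutive a's.
String: 'aabbaaaabbaa'
Walking through the string to find runs of a's:
  Run 1: positions 0-1 -> 'aa'
  Run 2: positions 4-7 -> 'aaaa'
  Run 3: positions 10-11 -> 'aa'
Non-empty runs found: ['aa', 'aaaa', 'aa']
Count: 3

3


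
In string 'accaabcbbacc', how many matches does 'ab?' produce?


Pattern 'ab?' matches 'a' optionally followed by 'b'.
String: 'accaabcbbacc'
Scanning left to right for 'a' then checking next char:
  Match 1: 'a' (a not followed by b)
  Match 2: 'a' (a not followed by b)
  Match 3: 'ab' (a followed by b)
  Match 4: 'a' (a not followed by b)
Total matches: 4

4


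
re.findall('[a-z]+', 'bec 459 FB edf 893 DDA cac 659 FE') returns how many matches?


Pattern '[a-z]+' finds one or more lowercase letters.
Text: 'bec 459 FB edf 893 DDA cac 659 FE'
Scanning for matches:
  Match 1: 'bec'
  Match 2: 'edf'
  Match 3: 'cac'
Total matches: 3

3


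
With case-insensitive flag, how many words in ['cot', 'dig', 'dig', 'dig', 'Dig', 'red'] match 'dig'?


Case-insensitive matching: compare each word's lowercase form to 'dig'.
  'cot' -> lower='cot' -> no
  'dig' -> lower='dig' -> MATCH
  'dig' -> lower='dig' -> MATCH
  'dig' -> lower='dig' -> MATCH
  'Dig' -> lower='dig' -> MATCH
  'red' -> lower='red' -> no
Matches: ['dig', 'dig', 'dig', 'Dig']
Count: 4

4


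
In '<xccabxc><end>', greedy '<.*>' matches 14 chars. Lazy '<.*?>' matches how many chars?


Greedy '<.*>' tries to match as MUCH as possible.
Lazy '<.*?>' tries to match as LITTLE as possible.

String: '<xccabxc><end>'
Greedy '<.*>' starts at first '<' and extends to the LAST '>': '<xccabxc><end>' (14 chars)
Lazy '<.*?>' starts at first '<' and stops at the FIRST '>': '<xccabxc>' (9 chars)

9


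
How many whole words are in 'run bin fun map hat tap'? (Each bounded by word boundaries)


Word boundaries (\b) mark the start/end of each word.
Text: 'run bin fun map hat tap'
Splitting by whitespace:
  Word 1: 'run'
  Word 2: 'bin'
  Word 3: 'fun'
  Word 4: 'map'
  Word 5: 'hat'
  Word 6: 'tap'
Total whole words: 6

6


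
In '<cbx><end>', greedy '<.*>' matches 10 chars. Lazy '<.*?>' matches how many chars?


Greedy '<.*>' tries to match as MUCH as possible.
Lazy '<.*?>' tries to match as LITTLE as possible.

String: '<cbx><end>'
Greedy '<.*>' starts at first '<' and extends to the LAST '>': '<cbx><end>' (10 chars)
Lazy '<.*?>' starts at first '<' and stops at the FIRST '>': '<cbx>' (5 chars)

5


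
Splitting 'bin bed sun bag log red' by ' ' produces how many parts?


Splitting by ' ' breaks the string at each occurrence of the separator.
Text: 'bin bed sun bag log red'
Parts after split:
  Part 1: 'bin'
  Part 2: 'bed'
  Part 3: 'sun'
  Part 4: 'bag'
  Part 5: 'log'
  Part 6: 'red'
Total parts: 6

6


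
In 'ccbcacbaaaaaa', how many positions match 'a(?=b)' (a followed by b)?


Lookahead 'a(?=b)' matches 'a' only when followed by 'b'.
String: 'ccbcacbaaaaaa'
Checking each position where char is 'a':
  pos 4: 'a' -> no (next='c')
  pos 7: 'a' -> no (next='a')
  pos 8: 'a' -> no (next='a')
  pos 9: 'a' -> no (next='a')
  pos 10: 'a' -> no (next='a')
  pos 11: 'a' -> no (next='a')
Matching positions: []
Count: 0

0


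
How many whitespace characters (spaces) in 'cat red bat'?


\s matches whitespace characters (spaces, tabs, etc.).
Text: 'cat red bat'
This text has 3 words separated by spaces.
Number of spaces = number of words - 1 = 3 - 1 = 2

2


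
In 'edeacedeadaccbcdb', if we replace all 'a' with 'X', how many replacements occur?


re.sub('a', 'X', text) replaces every occurrence of 'a' with 'X'.
Text: 'edeacedeadaccbcdb'
Scanning for 'a':
  pos 3: 'a' -> replacement #1
  pos 8: 'a' -> replacement #2
  pos 10: 'a' -> replacement #3
Total replacements: 3

3


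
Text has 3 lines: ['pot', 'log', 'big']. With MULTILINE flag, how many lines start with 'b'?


With MULTILINE flag, ^ matches the start of each line.
Lines: ['pot', 'log', 'big']
Checking which lines start with 'b':
  Line 1: 'pot' -> no
  Line 2: 'log' -> no
  Line 3: 'big' -> MATCH
Matching lines: ['big']
Count: 1

1


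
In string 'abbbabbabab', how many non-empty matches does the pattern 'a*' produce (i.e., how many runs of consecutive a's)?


Pattern 'a*' matches zero or more a's. We want non-empty runs of consecutive a's.
String: 'abbbabbabab'
Walking through the string to find runs of a's:
  Run 1: positions 0-0 -> 'a'
  Run 2: positions 4-4 -> 'a'
  Run 3: positions 7-7 -> 'a'
  Run 4: positions 9-9 -> 'a'
Non-empty runs found: ['a', 'a', 'a', 'a']
Count: 4

4


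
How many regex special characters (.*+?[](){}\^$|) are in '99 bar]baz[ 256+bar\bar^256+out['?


Regex special characters are: . * + ? [ ] ( ) { } \ ^ $ |
Scanning '99 bar]baz[ 256+bar\bar^256+out[':
  pos 6: ']' -> SPECIAL
  pos 10: '[' -> SPECIAL
  pos 15: '+' -> SPECIAL
  pos 19: '\' -> SPECIAL
  pos 23: '^' -> SPECIAL
  pos 27: '+' -> SPECIAL
  pos 31: '[' -> SPECIAL
Special chars found: [']', '[', '+', '\\', '^', '+', '[']
Total: 7

7


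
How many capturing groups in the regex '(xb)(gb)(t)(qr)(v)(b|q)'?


To count capturing groups, count each '(' that starts a group.
Pattern: '(xb)(gb)(t)(qr)(v)(b|q)'
Walking through the pattern:
  Position 0: '(' -> group #1
  Position 4: '(' -> group #2
  Position 8: '(' -> group #3
  Position 11: '(' -> group #4
  Position 15: '(' -> group #5
  Position 18: '(' -> group #6
Total capturing groups: 6

6


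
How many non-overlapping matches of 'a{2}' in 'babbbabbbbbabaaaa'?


Pattern 'a{2}' matches exactly 2 consecutive a's (greedy, non-overlapping).
String: 'babbbabbbbbabaaaa'
Scanning for runs of a's:
  Run at pos 1: 'a' (length 1) -> 0 match(es)
  Run at pos 5: 'a' (length 1) -> 0 match(es)
  Run at pos 11: 'a' (length 1) -> 0 match(es)
  Run at pos 13: 'aaaa' (length 4) -> 2 match(es)
Matches found: ['aa', 'aa']
Total: 2

2


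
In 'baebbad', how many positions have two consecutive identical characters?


Looking for consecutive identical characters in 'baebbad':
  pos 0-1: 'b' vs 'a' -> different
  pos 1-2: 'a' vs 'e' -> different
  pos 2-3: 'e' vs 'b' -> different
  pos 3-4: 'b' vs 'b' -> MATCH ('bb')
  pos 4-5: 'b' vs 'a' -> different
  pos 5-6: 'a' vs 'd' -> different
Consecutive identical pairs: ['bb']
Count: 1

1


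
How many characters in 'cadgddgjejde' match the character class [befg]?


Character class [befg] matches any of: {b, e, f, g}
Scanning string 'cadgddgjejde' character by character:
  pos 0: 'c' -> no
  pos 1: 'a' -> no
  pos 2: 'd' -> no
  pos 3: 'g' -> MATCH
  pos 4: 'd' -> no
  pos 5: 'd' -> no
  pos 6: 'g' -> MATCH
  pos 7: 'j' -> no
  pos 8: 'e' -> MATCH
  pos 9: 'j' -> no
  pos 10: 'd' -> no
  pos 11: 'e' -> MATCH
Total matches: 4

4


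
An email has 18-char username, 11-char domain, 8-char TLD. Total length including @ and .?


An email address has format: username@domain.tld
Username length: 18
'@' character: 1
Domain length: 11
'.' character: 1
TLD length: 8
Total = 18 + 1 + 11 + 1 + 8 = 39

39


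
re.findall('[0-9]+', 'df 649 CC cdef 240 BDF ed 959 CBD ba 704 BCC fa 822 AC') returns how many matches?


Pattern '[0-9]+' finds one or more digits.
Text: 'df 649 CC cdef 240 BDF ed 959 CBD ba 704 BCC fa 822 AC'
Scanning for matches:
  Match 1: '649'
  Match 2: '240'
  Match 3: '959'
  Match 4: '704'
  Match 5: '822'
Total matches: 5

5


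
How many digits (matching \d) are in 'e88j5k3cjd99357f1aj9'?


\d matches any digit 0-9.
Scanning 'e88j5k3cjd99357f1aj9':
  pos 1: '8' -> DIGIT
  pos 2: '8' -> DIGIT
  pos 4: '5' -> DIGIT
  pos 6: '3' -> DIGIT
  pos 10: '9' -> DIGIT
  pos 11: '9' -> DIGIT
  pos 12: '3' -> DIGIT
  pos 13: '5' -> DIGIT
  pos 14: '7' -> DIGIT
  pos 16: '1' -> DIGIT
  pos 19: '9' -> DIGIT
Digits found: ['8', '8', '5', '3', '9', '9', '3', '5', '7', '1', '9']
Total: 11

11


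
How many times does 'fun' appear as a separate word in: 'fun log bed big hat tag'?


Scanning each word for exact match 'fun':
  Word 1: 'fun' -> MATCH
  Word 2: 'log' -> no
  Word 3: 'bed' -> no
  Word 4: 'big' -> no
  Word 5: 'hat' -> no
  Word 6: 'tag' -> no
Total matches: 1

1


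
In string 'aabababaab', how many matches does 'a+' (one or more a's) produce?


Pattern 'a+' matches one or more consecutive a's.
String: 'aabababaab'
Scanning for runs of a:
  Match 1: 'aa' (length 2)
  Match 2: 'a' (length 1)
  Match 3: 'a' (length 1)
  Match 4: 'aa' (length 2)
Total matches: 4

4


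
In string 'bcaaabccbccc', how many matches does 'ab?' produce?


Pattern 'ab?' matches 'a' optionally followed by 'b'.
String: 'bcaaabccbccc'
Scanning left to right for 'a' then checking next char:
  Match 1: 'a' (a not followed by b)
  Match 2: 'a' (a not followed by b)
  Match 3: 'ab' (a followed by b)
Total matches: 3

3
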